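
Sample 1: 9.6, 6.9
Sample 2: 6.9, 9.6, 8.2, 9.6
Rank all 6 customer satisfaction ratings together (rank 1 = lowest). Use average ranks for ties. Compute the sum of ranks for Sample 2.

14.5

Sorted (ascending): 6.9, 6.9, 8.2, 9.6, 9.6, 9.6
The 2 values of 6.9 occupy positions 1–2 → average rank (1+2)/2 = 1.5.
The 3 values of 9.6 occupy positions 4–6 → average rank 5.
Sample 2 values → pooled ranks: 6.9→1.5, 9.6→5, 8.2→3, 9.6→5
Rank sum = 1.5 + 5 + 3 + 5 = 14.5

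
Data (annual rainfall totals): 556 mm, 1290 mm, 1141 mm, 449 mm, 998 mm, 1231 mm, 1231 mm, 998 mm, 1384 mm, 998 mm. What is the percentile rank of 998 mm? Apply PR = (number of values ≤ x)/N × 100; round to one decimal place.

N = 10.
Strictly below 998: 2. Equal to 998: 3.
PR = 5/10 × 100 = 50.0

50.0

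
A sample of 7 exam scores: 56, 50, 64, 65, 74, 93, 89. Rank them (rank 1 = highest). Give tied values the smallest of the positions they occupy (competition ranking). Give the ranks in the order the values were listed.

6, 7, 5, 4, 3, 1, 2

Sorted (descending): 93, 89, 74, 65, 64, 56, 50
No ties — each value takes its position as its rank.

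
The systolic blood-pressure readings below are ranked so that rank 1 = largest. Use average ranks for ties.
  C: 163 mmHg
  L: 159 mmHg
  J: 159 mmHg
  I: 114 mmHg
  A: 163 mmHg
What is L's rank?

Sorted (descending): 163, 163, 159, 159, 114
The 2 values of 163 occupy positions 1–2 → average rank (1+2)/2 = 1.5.
The 2 values of 159 occupy positions 3–4 → average rank (3+4)/2 = 3.5.
L has value 159 mmHg → rank 3.5.

3.5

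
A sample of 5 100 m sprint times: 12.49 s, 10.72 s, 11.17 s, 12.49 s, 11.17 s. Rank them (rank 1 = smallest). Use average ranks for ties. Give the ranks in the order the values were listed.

4.5, 1, 2.5, 4.5, 2.5

Sorted (ascending): 10.72, 11.17, 11.17, 12.49, 12.49
The 2 values of 11.17 occupy positions 2–3 → average rank (2+3)/2 = 2.5.
The 2 values of 12.49 occupy positions 4–5 → average rank (4+5)/2 = 4.5.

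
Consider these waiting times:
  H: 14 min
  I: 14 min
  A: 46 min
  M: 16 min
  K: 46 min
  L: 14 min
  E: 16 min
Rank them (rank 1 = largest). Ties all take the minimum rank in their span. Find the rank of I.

5

Sorted (descending): 46, 46, 16, 16, 14, 14, 14
The 2 values of 46 occupy positions 1–2 → each gets rank 1.
The 2 values of 16 occupy positions 3–4 → each gets rank 3.
The 3 values of 14 occupy positions 5–7 → each gets rank 5.
I has value 14 min → rank 5.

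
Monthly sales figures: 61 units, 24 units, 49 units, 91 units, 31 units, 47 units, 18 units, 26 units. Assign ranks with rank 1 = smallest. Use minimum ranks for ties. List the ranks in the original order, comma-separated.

Sorted (ascending): 18, 24, 26, 31, 47, 49, 61, 91
No ties — each value takes its position as its rank.

7, 2, 6, 8, 4, 5, 1, 3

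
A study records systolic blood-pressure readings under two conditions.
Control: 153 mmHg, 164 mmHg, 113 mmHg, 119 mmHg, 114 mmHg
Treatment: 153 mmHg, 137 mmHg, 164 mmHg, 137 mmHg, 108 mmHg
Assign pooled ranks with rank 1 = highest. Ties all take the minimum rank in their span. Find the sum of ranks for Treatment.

24

Sorted (descending): 164, 164, 153, 153, 137, 137, 119, 114, 113, 108
The 2 values of 164 occupy positions 1–2 → each gets rank 1.
The 2 values of 153 occupy positions 3–4 → each gets rank 3.
The 2 values of 137 occupy positions 5–6 → each gets rank 5.
Treatment values → pooled ranks: 153→3, 137→5, 164→1, 137→5, 108→10
Rank sum = 3 + 5 + 1 + 5 + 10 = 24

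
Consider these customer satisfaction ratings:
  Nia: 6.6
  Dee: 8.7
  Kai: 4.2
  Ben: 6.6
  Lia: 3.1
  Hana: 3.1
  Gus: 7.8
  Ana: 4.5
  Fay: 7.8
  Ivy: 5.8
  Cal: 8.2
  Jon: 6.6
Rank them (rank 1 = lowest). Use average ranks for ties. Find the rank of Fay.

Sorted (ascending): 3.1, 3.1, 4.2, 4.5, 5.8, 6.6, 6.6, 6.6, 7.8, 7.8, 8.2, 8.7
The 2 values of 3.1 occupy positions 1–2 → average rank (1+2)/2 = 1.5.
The 3 values of 6.6 occupy positions 6–8 → average rank 7.
The 2 values of 7.8 occupy positions 9–10 → average rank (9+10)/2 = 9.5.
Fay has value 7.8 → rank 9.5.

9.5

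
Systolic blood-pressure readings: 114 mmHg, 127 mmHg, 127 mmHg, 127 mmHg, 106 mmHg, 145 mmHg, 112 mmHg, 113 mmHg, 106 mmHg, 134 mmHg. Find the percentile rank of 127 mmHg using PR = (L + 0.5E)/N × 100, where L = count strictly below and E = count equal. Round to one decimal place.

65.0

N = 10.
Strictly below 127: 5. Equal to 127: 3.
PR = (5 + 0.5·3)/10 × 100 = 65.0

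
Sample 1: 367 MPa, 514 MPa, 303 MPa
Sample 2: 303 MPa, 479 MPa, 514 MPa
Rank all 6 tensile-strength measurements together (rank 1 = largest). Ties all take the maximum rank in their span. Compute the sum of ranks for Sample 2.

11

Sorted (descending): 514, 514, 479, 367, 303, 303
The 2 values of 514 occupy positions 1–2 → each gets rank 2.
The 2 values of 303 occupy positions 5–6 → each gets rank 6.
Sample 2 values → pooled ranks: 303→6, 479→3, 514→2
Rank sum = 6 + 3 + 2 = 11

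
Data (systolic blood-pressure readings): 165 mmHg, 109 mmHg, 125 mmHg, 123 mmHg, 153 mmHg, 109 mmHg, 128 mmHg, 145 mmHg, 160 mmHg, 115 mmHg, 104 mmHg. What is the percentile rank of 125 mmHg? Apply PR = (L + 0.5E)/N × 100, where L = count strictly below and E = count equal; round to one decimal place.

N = 11.
Strictly below 125: 5. Equal to 125: 1.
PR = (5 + 0.5·1)/11 × 100 = 50.0

50.0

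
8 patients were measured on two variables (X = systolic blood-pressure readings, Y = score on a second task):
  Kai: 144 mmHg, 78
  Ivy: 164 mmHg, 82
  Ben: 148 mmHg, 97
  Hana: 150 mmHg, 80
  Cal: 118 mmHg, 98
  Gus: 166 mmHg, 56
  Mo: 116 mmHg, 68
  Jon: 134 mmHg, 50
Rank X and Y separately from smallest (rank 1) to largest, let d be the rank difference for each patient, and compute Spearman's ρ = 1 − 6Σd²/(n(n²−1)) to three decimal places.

-0.024

Ranks of variable 1: 4, 7, 5, 6, 2, 8, 1, 3
Ranks of variable 2: 4, 6, 7, 5, 8, 2, 3, 1
d = r₁ − r₂: 0, 1, -2, 1, -6, 6, -2, 2
d²: 0, 1, 4, 1, 36, 36, 4, 4; Σd² = 86
ρ = 1 − 6·86/(8·63) = 1 − 516/504 = -0.024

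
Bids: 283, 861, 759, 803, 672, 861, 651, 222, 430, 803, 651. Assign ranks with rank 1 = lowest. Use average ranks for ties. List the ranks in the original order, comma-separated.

Sorted (ascending): 222, 283, 430, 651, 651, 672, 759, 803, 803, 861, 861
The 2 values of 651 occupy positions 4–5 → average rank (4+5)/2 = 4.5.
The 2 values of 803 occupy positions 8–9 → average rank (8+9)/2 = 8.5.
The 2 values of 861 occupy positions 10–11 → average rank (10+11)/2 = 10.5.

2, 10.5, 7, 8.5, 6, 10.5, 4.5, 1, 3, 8.5, 4.5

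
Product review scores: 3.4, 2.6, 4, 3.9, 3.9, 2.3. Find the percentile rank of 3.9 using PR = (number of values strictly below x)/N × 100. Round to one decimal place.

50.0

N = 6.
Strictly below 3.9: 3. Equal to 3.9: 2.
PR = 3/6 × 100 = 50.0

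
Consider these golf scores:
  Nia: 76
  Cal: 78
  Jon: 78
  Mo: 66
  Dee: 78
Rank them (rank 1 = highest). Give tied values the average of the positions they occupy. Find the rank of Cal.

2

Sorted (descending): 78, 78, 78, 76, 66
The 3 values of 78 occupy positions 1–3 → average rank 2.
Cal has value 78 → rank 2.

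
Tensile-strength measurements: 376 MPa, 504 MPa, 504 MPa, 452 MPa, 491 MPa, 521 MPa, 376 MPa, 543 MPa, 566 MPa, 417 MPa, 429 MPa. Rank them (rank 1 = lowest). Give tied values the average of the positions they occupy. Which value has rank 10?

543

Sorted (ascending): 376, 376, 417, 429, 452, 491, 504, 504, 521, 543, 566
The 2 values of 376 occupy positions 1–2 → average rank (1+2)/2 = 1.5.
The 2 values of 504 occupy positions 7–8 → average rank (7+8)/2 = 7.5.
Rank 10 → value 543.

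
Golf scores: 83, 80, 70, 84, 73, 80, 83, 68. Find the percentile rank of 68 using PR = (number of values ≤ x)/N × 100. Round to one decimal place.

12.5

N = 8.
Strictly below 68: 0. Equal to 68: 1.
PR = 1/8 × 100 = 12.5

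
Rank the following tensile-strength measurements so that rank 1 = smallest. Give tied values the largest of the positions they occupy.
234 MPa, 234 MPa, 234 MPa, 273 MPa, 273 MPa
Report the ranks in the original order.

3, 3, 3, 5, 5

Sorted (ascending): 234, 234, 234, 273, 273
The 3 values of 234 occupy positions 1–3 → each gets rank 3.
The 2 values of 273 occupy positions 4–5 → each gets rank 5.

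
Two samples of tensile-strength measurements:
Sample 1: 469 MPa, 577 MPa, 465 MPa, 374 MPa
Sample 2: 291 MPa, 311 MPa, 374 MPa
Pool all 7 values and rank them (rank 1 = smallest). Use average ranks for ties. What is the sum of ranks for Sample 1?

21.5

Sorted (ascending): 291, 311, 374, 374, 465, 469, 577
The 2 values of 374 occupy positions 3–4 → average rank (3+4)/2 = 3.5.
Sample 1 values → pooled ranks: 469→6, 577→7, 465→5, 374→3.5
Rank sum = 6 + 7 + 5 + 3.5 = 21.5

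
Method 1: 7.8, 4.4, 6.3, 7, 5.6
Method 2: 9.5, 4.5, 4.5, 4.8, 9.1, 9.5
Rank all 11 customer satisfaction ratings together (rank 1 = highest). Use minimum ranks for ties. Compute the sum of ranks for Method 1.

Sorted (descending): 9.5, 9.5, 9.1, 7.8, 7, 6.3, 5.6, 4.8, 4.5, 4.5, 4.4
The 2 values of 9.5 occupy positions 1–2 → each gets rank 1.
The 2 values of 4.5 occupy positions 9–10 → each gets rank 9.
Method 1 values → pooled ranks: 7.8→4, 4.4→11, 6.3→6, 7→5, 5.6→7
Rank sum = 4 + 11 + 6 + 5 + 7 = 33

33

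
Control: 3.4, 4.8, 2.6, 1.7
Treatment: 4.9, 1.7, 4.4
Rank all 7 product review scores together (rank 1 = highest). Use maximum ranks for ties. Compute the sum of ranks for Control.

Sorted (descending): 4.9, 4.8, 4.4, 3.4, 2.6, 1.7, 1.7
The 2 values of 1.7 occupy positions 6–7 → each gets rank 7.
Control values → pooled ranks: 3.4→4, 4.8→2, 2.6→5, 1.7→7
Rank sum = 4 + 2 + 5 + 7 = 18

18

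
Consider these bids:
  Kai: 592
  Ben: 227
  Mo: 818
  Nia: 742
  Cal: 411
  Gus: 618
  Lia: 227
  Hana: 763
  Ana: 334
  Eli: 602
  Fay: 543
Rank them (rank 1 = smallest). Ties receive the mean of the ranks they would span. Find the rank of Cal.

4

Sorted (ascending): 227, 227, 334, 411, 543, 592, 602, 618, 742, 763, 818
The 2 values of 227 occupy positions 1–2 → average rank (1+2)/2 = 1.5.
Cal has value 411 → rank 4.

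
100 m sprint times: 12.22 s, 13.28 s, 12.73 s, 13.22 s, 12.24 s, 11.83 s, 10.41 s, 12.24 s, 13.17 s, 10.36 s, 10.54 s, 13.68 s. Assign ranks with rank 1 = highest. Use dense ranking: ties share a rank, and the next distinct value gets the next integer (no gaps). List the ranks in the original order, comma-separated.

Sorted (descending): 13.68, 13.28, 13.22, 13.17, 12.73, 12.24, 12.24, 12.22, 11.83, 10.54, 10.41, 10.36
The 2 values of 12.24 share dense rank 6.
Remaining distinct values take the next consecutive integers.

7, 2, 5, 3, 6, 8, 10, 6, 4, 11, 9, 1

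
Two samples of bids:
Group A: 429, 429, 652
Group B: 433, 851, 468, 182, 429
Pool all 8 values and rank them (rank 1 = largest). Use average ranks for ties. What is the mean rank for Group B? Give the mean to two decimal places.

4.40

Sorted (descending): 851, 652, 468, 433, 429, 429, 429, 182
The 3 values of 429 occupy positions 5–7 → average rank 6.
Group B values → pooled ranks: 433→4, 851→1, 468→3, 182→8, 429→6
Mean rank = (4 + 1 + 3 + 8 + 6) / 5 = 4.40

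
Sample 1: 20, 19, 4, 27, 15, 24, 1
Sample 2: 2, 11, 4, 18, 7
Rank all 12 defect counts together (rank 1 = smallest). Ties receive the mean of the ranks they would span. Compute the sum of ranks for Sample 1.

53.5

Sorted (ascending): 1, 2, 4, 4, 7, 11, 15, 18, 19, 20, 24, 27
The 2 values of 4 occupy positions 3–4 → average rank (3+4)/2 = 3.5.
Sample 1 values → pooled ranks: 20→10, 19→9, 4→3.5, 27→12, 15→7, 24→11, 1→1
Rank sum = 10 + 9 + 3.5 + 12 + 7 + 11 + 1 = 53.5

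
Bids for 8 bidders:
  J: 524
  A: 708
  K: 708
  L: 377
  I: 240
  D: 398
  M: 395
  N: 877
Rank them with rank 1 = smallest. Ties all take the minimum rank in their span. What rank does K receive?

6

Sorted (ascending): 240, 377, 395, 398, 524, 708, 708, 877
The 2 values of 708 occupy positions 6–7 → each gets rank 6.
K has value 708 → rank 6.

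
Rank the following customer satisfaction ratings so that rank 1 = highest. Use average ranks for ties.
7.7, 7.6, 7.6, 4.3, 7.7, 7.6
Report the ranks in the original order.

1.5, 4, 4, 6, 1.5, 4

Sorted (descending): 7.7, 7.7, 7.6, 7.6, 7.6, 4.3
The 2 values of 7.7 occupy positions 1–2 → average rank (1+2)/2 = 1.5.
The 3 values of 7.6 occupy positions 3–5 → average rank 4.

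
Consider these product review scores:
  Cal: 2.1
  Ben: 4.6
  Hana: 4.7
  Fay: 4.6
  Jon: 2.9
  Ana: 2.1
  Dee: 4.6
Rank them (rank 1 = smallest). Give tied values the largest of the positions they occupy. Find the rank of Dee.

6

Sorted (ascending): 2.1, 2.1, 2.9, 4.6, 4.6, 4.6, 4.7
The 2 values of 2.1 occupy positions 1–2 → each gets rank 2.
The 3 values of 4.6 occupy positions 4–6 → each gets rank 6.
Dee has value 4.6 → rank 6.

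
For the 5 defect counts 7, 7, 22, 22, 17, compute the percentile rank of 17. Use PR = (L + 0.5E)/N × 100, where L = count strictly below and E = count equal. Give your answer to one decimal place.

N = 5.
Strictly below 17: 2. Equal to 17: 1.
PR = (2 + 0.5·1)/5 × 100 = 50.0

50.0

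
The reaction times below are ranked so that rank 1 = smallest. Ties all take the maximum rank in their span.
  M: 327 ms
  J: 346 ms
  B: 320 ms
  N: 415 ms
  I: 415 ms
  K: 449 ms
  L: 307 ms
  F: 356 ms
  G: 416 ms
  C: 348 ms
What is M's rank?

Sorted (ascending): 307, 320, 327, 346, 348, 356, 415, 415, 416, 449
The 2 values of 415 occupy positions 7–8 → each gets rank 8.
M has value 327 ms → rank 3.

3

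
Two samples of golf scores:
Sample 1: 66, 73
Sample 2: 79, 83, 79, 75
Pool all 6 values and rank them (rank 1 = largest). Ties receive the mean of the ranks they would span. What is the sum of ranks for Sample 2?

Sorted (descending): 83, 79, 79, 75, 73, 66
The 2 values of 79 occupy positions 2–3 → average rank (2+3)/2 = 2.5.
Sample 2 values → pooled ranks: 79→2.5, 83→1, 79→2.5, 75→4
Rank sum = 2.5 + 1 + 2.5 + 4 = 10

10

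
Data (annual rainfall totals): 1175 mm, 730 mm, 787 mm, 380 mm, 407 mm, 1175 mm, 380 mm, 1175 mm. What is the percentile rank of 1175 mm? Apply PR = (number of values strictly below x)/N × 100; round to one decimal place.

62.5

N = 8.
Strictly below 1175: 5. Equal to 1175: 3.
PR = 5/8 × 100 = 62.5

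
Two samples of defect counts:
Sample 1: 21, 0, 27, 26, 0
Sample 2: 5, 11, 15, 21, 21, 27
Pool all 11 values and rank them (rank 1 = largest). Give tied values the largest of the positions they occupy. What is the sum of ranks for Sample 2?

38

Sorted (descending): 27, 27, 26, 21, 21, 21, 15, 11, 5, 0, 0
The 2 values of 27 occupy positions 1–2 → each gets rank 2.
The 3 values of 21 occupy positions 4–6 → each gets rank 6.
The 2 values of 0 occupy positions 10–11 → each gets rank 11.
Sample 2 values → pooled ranks: 5→9, 11→8, 15→7, 21→6, 21→6, 27→2
Rank sum = 9 + 8 + 7 + 6 + 6 + 2 = 38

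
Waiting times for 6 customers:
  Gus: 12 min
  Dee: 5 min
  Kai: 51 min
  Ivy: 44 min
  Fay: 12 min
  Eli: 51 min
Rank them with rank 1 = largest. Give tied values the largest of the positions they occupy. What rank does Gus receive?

Sorted (descending): 51, 51, 44, 12, 12, 5
The 2 values of 51 occupy positions 1–2 → each gets rank 2.
The 2 values of 12 occupy positions 4–5 → each gets rank 5.
Gus has value 12 min → rank 5.

5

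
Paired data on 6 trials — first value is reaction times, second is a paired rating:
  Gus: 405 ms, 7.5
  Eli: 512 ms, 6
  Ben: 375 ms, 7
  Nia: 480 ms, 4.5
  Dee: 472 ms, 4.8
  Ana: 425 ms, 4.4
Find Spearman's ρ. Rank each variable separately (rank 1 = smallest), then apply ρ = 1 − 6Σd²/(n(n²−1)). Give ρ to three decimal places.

Ranks of variable 1: 2, 6, 1, 5, 4, 3
Ranks of variable 2: 6, 4, 5, 2, 3, 1
d = r₁ − r₂: -4, 2, -4, 3, 1, 2
d²: 16, 4, 16, 9, 1, 4; Σd² = 50
ρ = 1 − 6·50/(6·35) = 1 − 300/210 = -0.429

-0.429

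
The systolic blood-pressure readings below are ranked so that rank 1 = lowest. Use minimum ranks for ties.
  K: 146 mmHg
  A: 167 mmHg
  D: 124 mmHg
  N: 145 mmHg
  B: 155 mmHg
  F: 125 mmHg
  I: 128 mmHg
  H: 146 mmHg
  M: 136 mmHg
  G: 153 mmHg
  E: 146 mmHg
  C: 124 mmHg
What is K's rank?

7

Sorted (ascending): 124, 124, 125, 128, 136, 145, 146, 146, 146, 153, 155, 167
The 2 values of 124 occupy positions 1–2 → each gets rank 1.
The 3 values of 146 occupy positions 7–9 → each gets rank 7.
K has value 146 mmHg → rank 7.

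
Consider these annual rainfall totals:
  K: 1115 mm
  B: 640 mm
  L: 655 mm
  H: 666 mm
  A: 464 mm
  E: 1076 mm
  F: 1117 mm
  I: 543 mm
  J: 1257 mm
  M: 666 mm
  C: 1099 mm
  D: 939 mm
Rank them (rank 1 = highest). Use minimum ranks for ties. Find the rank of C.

4

Sorted (descending): 1257, 1117, 1115, 1099, 1076, 939, 666, 666, 655, 640, 543, 464
The 2 values of 666 occupy positions 7–8 → each gets rank 7.
C has value 1099 mm → rank 4.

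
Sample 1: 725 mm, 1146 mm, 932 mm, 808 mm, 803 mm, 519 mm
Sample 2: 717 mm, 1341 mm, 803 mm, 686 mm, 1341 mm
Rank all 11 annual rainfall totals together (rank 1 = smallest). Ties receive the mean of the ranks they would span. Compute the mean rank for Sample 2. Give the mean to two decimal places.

Sorted (ascending): 519, 686, 717, 725, 803, 803, 808, 932, 1146, 1341, 1341
The 2 values of 803 occupy positions 5–6 → average rank (5+6)/2 = 5.5.
The 2 values of 1341 occupy positions 10–11 → average rank (10+11)/2 = 10.5.
Sample 2 values → pooled ranks: 717→3, 1341→10.5, 803→5.5, 686→2, 1341→10.5
Mean rank = (3 + 10.5 + 5.5 + 2 + 10.5) / 5 = 6.30

6.30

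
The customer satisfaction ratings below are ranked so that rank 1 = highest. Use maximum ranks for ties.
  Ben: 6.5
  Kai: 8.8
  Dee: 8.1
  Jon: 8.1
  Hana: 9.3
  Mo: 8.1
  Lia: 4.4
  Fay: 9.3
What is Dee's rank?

6

Sorted (descending): 9.3, 9.3, 8.8, 8.1, 8.1, 8.1, 6.5, 4.4
The 2 values of 9.3 occupy positions 1–2 → each gets rank 2.
The 3 values of 8.1 occupy positions 4–6 → each gets rank 6.
Dee has value 8.1 → rank 6.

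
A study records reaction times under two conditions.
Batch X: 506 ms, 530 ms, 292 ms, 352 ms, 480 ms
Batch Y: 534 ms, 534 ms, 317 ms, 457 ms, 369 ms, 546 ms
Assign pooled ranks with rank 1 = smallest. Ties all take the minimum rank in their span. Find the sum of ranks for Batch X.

Sorted (ascending): 292, 317, 352, 369, 457, 480, 506, 530, 534, 534, 546
The 2 values of 534 occupy positions 9–10 → each gets rank 9.
Batch X values → pooled ranks: 506→7, 530→8, 292→1, 352→3, 480→6
Rank sum = 7 + 8 + 1 + 3 + 6 = 25

25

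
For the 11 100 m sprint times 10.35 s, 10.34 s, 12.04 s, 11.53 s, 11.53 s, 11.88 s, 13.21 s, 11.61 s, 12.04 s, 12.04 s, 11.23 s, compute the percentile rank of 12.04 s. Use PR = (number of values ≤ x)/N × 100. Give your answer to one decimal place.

N = 11.
Strictly below 12.04: 7. Equal to 12.04: 3.
PR = 10/11 × 100 = 90.9

90.9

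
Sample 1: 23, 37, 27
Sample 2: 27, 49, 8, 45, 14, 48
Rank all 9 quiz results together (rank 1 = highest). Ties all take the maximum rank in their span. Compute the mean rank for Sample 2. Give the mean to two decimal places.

Sorted (descending): 49, 48, 45, 37, 27, 27, 23, 14, 8
The 2 values of 27 occupy positions 5–6 → each gets rank 6.
Sample 2 values → pooled ranks: 27→6, 49→1, 8→9, 45→3, 14→8, 48→2
Mean rank = (6 + 1 + 9 + 3 + 8 + 2) / 6 = 4.83

4.83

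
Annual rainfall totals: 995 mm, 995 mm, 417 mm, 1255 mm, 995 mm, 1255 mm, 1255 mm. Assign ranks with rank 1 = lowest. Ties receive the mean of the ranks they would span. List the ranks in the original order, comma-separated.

3, 3, 1, 6, 3, 6, 6

Sorted (ascending): 417, 995, 995, 995, 1255, 1255, 1255
The 3 values of 995 occupy positions 2–4 → average rank 3.
The 3 values of 1255 occupy positions 5–7 → average rank 6.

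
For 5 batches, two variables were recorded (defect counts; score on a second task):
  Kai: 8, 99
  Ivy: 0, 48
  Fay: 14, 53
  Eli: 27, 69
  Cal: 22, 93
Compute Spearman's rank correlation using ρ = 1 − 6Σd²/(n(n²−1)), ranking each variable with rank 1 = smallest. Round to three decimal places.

Ranks of variable 1: 2, 1, 3, 5, 4
Ranks of variable 2: 5, 1, 2, 3, 4
d = r₁ − r₂: -3, 0, 1, 2, 0
d²: 9, 0, 1, 4, 0; Σd² = 14
ρ = 1 − 6·14/(5·24) = 1 − 84/120 = 0.300

0.300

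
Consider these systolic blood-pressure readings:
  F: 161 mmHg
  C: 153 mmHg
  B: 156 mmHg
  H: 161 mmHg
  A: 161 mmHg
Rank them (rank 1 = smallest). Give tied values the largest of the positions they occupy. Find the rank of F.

5

Sorted (ascending): 153, 156, 161, 161, 161
The 3 values of 161 occupy positions 3–5 → each gets rank 5.
F has value 161 mmHg → rank 5.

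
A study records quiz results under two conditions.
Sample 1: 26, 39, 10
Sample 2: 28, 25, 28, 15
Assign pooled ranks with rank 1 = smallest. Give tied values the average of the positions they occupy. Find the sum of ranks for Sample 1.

Sorted (ascending): 10, 15, 25, 26, 28, 28, 39
The 2 values of 28 occupy positions 5–6 → average rank (5+6)/2 = 5.5.
Sample 1 values → pooled ranks: 26→4, 39→7, 10→1
Rank sum = 4 + 7 + 1 = 12

12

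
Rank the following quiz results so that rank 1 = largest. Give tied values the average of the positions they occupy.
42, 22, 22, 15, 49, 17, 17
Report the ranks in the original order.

2, 3.5, 3.5, 7, 1, 5.5, 5.5

Sorted (descending): 49, 42, 22, 22, 17, 17, 15
The 2 values of 22 occupy positions 3–4 → average rank (3+4)/2 = 3.5.
The 2 values of 17 occupy positions 5–6 → average rank (5+6)/2 = 5.5.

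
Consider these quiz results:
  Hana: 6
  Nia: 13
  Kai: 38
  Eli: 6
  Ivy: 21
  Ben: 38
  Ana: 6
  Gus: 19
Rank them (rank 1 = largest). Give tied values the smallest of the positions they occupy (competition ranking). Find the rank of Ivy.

Sorted (descending): 38, 38, 21, 19, 13, 6, 6, 6
The 2 values of 38 occupy positions 1–2 → each gets rank 1.
The 3 values of 6 occupy positions 6–8 → each gets rank 6.
Ivy has value 21 → rank 3.

3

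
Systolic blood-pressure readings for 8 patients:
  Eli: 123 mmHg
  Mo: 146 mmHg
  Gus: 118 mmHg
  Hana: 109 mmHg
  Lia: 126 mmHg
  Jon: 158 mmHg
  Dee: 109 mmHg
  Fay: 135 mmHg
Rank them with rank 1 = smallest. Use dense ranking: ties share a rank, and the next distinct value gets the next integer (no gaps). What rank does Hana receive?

Sorted (ascending): 109, 109, 118, 123, 126, 135, 146, 158
The 2 values of 109 share dense rank 1.
Remaining distinct values take the next consecutive integers.
Hana has value 109 mmHg → rank 1.

1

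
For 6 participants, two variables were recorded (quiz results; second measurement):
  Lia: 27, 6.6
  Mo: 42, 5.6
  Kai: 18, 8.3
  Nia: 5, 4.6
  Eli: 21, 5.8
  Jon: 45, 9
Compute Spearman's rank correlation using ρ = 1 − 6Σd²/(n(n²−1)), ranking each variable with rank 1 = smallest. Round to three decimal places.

Ranks of variable 1: 4, 5, 2, 1, 3, 6
Ranks of variable 2: 4, 2, 5, 1, 3, 6
d = r₁ − r₂: 0, 3, -3, 0, 0, 0
d²: 0, 9, 9, 0, 0, 0; Σd² = 18
ρ = 1 − 6·18/(6·35) = 1 − 108/210 = 0.486

0.486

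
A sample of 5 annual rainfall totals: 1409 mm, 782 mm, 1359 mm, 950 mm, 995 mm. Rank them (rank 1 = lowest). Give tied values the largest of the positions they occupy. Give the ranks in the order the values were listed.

5, 1, 4, 2, 3

Sorted (ascending): 782, 950, 995, 1359, 1409
No ties — each value takes its position as its rank.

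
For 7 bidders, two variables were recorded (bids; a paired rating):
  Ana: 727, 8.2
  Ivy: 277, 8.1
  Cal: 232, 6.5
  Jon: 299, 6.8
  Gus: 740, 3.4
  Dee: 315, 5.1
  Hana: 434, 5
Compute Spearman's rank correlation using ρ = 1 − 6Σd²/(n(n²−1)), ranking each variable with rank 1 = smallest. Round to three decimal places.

Ranks of variable 1: 6, 2, 1, 3, 7, 4, 5
Ranks of variable 2: 7, 6, 4, 5, 1, 3, 2
d = r₁ − r₂: -1, -4, -3, -2, 6, 1, 3
d²: 1, 16, 9, 4, 36, 1, 9; Σd² = 76
ρ = 1 − 6·76/(7·48) = 1 − 456/336 = -0.357

-0.357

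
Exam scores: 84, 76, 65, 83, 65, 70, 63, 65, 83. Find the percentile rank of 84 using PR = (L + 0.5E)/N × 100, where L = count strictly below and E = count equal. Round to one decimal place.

94.4

N = 9.
Strictly below 84: 8. Equal to 84: 1.
PR = (8 + 0.5·1)/9 × 100 = 94.4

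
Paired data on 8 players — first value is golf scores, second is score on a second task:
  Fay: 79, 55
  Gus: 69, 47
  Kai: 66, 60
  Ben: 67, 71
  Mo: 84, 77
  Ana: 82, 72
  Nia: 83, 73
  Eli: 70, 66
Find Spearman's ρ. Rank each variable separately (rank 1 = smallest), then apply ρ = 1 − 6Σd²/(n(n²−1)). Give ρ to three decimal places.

0.690

Ranks of variable 1: 5, 3, 1, 2, 8, 6, 7, 4
Ranks of variable 2: 2, 1, 3, 5, 8, 6, 7, 4
d = r₁ − r₂: 3, 2, -2, -3, 0, 0, 0, 0
d²: 9, 4, 4, 9, 0, 0, 0, 0; Σd² = 26
ρ = 1 − 6·26/(8·63) = 1 − 156/504 = 0.690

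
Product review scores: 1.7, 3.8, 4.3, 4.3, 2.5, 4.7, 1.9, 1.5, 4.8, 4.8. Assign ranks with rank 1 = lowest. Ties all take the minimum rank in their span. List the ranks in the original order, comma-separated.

2, 5, 6, 6, 4, 8, 3, 1, 9, 9

Sorted (ascending): 1.5, 1.7, 1.9, 2.5, 3.8, 4.3, 4.3, 4.7, 4.8, 4.8
The 2 values of 4.3 occupy positions 6–7 → each gets rank 6.
The 2 values of 4.8 occupy positions 9–10 → each gets rank 9.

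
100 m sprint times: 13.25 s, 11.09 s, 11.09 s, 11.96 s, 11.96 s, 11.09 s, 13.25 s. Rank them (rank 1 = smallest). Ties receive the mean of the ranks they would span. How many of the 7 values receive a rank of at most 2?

3

Sorted (ascending): 11.09, 11.09, 11.09, 11.96, 11.96, 13.25, 13.25
The 3 values of 11.09 occupy positions 1–3 → average rank 2.
The 2 values of 11.96 occupy positions 4–5 → average rank (4+5)/2 = 4.5.
The 2 values of 13.25 occupy positions 6–7 → average rank (6+7)/2 = 6.5.
Ranks ≤ 2: {2, 2, 2} → 3 values.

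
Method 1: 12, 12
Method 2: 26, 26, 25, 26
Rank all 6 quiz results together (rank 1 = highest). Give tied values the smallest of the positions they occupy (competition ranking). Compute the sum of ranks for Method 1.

Sorted (descending): 26, 26, 26, 25, 12, 12
The 3 values of 26 occupy positions 1–3 → each gets rank 1.
The 2 values of 12 occupy positions 5–6 → each gets rank 5.
Method 1 values → pooled ranks: 12→5, 12→5
Rank sum = 5 + 5 = 10

10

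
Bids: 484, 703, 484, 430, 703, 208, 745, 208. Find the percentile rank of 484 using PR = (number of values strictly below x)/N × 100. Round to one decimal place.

37.5

N = 8.
Strictly below 484: 3. Equal to 484: 2.
PR = 3/8 × 100 = 37.5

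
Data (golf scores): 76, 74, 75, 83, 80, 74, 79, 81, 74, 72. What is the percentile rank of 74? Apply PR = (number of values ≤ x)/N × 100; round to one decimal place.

40.0

N = 10.
Strictly below 74: 1. Equal to 74: 3.
PR = 4/10 × 100 = 40.0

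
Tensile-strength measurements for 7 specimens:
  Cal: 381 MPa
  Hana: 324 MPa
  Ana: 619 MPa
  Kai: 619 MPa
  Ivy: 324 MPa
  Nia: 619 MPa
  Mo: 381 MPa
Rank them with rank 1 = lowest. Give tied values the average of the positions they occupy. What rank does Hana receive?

Sorted (ascending): 324, 324, 381, 381, 619, 619, 619
The 2 values of 324 occupy positions 1–2 → average rank (1+2)/2 = 1.5.
The 2 values of 381 occupy positions 3–4 → average rank (3+4)/2 = 3.5.
The 3 values of 619 occupy positions 5–7 → average rank 6.
Hana has value 324 MPa → rank 1.5.

1.5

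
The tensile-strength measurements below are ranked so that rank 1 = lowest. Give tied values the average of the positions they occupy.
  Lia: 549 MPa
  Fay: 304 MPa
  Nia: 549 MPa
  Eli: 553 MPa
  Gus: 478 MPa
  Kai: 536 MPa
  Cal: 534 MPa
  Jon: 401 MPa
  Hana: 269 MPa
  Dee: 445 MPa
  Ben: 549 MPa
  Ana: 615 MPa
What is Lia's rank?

Sorted (ascending): 269, 304, 401, 445, 478, 534, 536, 549, 549, 549, 553, 615
The 3 values of 549 occupy positions 8–10 → average rank 9.
Lia has value 549 MPa → rank 9.

9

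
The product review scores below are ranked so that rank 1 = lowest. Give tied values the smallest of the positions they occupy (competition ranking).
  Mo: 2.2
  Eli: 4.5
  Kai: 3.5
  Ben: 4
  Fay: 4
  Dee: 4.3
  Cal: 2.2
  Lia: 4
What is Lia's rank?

4

Sorted (ascending): 2.2, 2.2, 3.5, 4, 4, 4, 4.3, 4.5
The 2 values of 2.2 occupy positions 1–2 → each gets rank 1.
The 3 values of 4 occupy positions 4–6 → each gets rank 4.
Lia has value 4 → rank 4.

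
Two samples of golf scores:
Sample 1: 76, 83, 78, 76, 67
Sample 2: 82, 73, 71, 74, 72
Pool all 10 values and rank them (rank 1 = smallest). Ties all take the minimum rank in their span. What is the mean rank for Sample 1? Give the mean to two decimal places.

6.20

Sorted (ascending): 67, 71, 72, 73, 74, 76, 76, 78, 82, 83
The 2 values of 76 occupy positions 6–7 → each gets rank 6.
Sample 1 values → pooled ranks: 76→6, 83→10, 78→8, 76→6, 67→1
Mean rank = (6 + 10 + 8 + 6 + 1) / 5 = 6.20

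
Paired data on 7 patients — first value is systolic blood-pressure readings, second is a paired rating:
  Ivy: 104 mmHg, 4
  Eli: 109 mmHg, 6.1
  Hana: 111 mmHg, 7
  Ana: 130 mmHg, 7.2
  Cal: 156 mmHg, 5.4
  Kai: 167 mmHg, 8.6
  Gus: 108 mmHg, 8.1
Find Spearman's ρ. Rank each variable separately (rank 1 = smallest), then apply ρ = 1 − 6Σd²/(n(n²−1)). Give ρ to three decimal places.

Ranks of variable 1: 1, 3, 4, 5, 6, 7, 2
Ranks of variable 2: 1, 3, 4, 5, 2, 7, 6
d = r₁ − r₂: 0, 0, 0, 0, 4, 0, -4
d²: 0, 0, 0, 0, 16, 0, 16; Σd² = 32
ρ = 1 − 6·32/(7·48) = 1 − 192/336 = 0.429

0.429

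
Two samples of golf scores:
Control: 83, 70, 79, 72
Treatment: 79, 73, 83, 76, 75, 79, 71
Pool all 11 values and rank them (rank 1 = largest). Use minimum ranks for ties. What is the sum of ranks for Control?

24

Sorted (descending): 83, 83, 79, 79, 79, 76, 75, 73, 72, 71, 70
The 2 values of 83 occupy positions 1–2 → each gets rank 1.
The 3 values of 79 occupy positions 3–5 → each gets rank 3.
Control values → pooled ranks: 83→1, 70→11, 79→3, 72→9
Rank sum = 1 + 11 + 3 + 9 = 24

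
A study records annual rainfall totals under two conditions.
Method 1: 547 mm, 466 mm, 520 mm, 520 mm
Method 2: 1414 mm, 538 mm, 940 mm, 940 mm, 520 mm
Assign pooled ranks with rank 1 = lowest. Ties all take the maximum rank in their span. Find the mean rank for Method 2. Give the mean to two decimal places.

Sorted (ascending): 466, 520, 520, 520, 538, 547, 940, 940, 1414
The 3 values of 520 occupy positions 2–4 → each gets rank 4.
The 2 values of 940 occupy positions 7–8 → each gets rank 8.
Method 2 values → pooled ranks: 1414→9, 538→5, 940→8, 940→8, 520→4
Mean rank = (9 + 5 + 8 + 8 + 4) / 5 = 6.80

6.80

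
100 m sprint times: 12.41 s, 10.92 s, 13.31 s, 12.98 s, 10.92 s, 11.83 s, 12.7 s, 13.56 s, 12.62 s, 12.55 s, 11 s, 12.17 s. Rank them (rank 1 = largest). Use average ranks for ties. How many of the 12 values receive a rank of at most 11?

Sorted (descending): 13.56, 13.31, 12.98, 12.7, 12.62, 12.55, 12.41, 12.17, 11.83, 11, 10.92, 10.92
The 2 values of 10.92 occupy positions 11–12 → average rank (11+12)/2 = 11.5.
Ranks ≤ 11: {1, 2, 3, 4, 5, 6, 7, 8, 9, 10} → 10 values.

10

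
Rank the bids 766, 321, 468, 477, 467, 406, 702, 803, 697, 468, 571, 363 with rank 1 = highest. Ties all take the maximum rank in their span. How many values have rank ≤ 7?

6

Sorted (descending): 803, 766, 702, 697, 571, 477, 468, 468, 467, 406, 363, 321
The 2 values of 468 occupy positions 7–8 → each gets rank 8.
Ranks ≤ 7: {1, 2, 3, 4, 5, 6} → 6 values.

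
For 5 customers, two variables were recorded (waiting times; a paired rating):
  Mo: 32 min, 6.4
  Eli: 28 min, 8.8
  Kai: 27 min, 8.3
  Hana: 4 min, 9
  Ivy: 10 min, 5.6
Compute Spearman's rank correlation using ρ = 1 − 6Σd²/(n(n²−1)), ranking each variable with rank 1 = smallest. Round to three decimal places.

Ranks of variable 1: 5, 4, 3, 1, 2
Ranks of variable 2: 2, 4, 3, 5, 1
d = r₁ − r₂: 3, 0, 0, -4, 1
d²: 9, 0, 0, 16, 1; Σd² = 26
ρ = 1 − 6·26/(5·24) = 1 − 156/120 = -0.300

-0.300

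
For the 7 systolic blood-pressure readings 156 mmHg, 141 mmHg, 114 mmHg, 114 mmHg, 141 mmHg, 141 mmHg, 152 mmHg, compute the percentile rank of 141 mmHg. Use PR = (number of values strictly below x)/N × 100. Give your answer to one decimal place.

28.6

N = 7.
Strictly below 141: 2. Equal to 141: 3.
PR = 2/7 × 100 = 28.6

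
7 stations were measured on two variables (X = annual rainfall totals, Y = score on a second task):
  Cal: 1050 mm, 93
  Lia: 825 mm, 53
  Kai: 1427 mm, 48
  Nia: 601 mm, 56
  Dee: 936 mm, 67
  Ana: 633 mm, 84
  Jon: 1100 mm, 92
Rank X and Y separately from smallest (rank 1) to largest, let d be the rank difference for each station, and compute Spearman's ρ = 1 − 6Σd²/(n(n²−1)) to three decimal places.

0.036

Ranks of variable 1: 5, 3, 7, 1, 4, 2, 6
Ranks of variable 2: 7, 2, 1, 3, 4, 5, 6
d = r₁ − r₂: -2, 1, 6, -2, 0, -3, 0
d²: 4, 1, 36, 4, 0, 9, 0; Σd² = 54
ρ = 1 − 6·54/(7·48) = 1 − 324/336 = 0.036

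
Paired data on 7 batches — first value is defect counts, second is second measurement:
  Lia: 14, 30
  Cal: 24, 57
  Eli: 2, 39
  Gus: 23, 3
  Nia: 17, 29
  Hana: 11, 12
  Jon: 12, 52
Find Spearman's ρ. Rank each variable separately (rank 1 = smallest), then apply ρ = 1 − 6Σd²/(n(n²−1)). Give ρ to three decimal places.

0.036

Ranks of variable 1: 4, 7, 1, 6, 5, 2, 3
Ranks of variable 2: 4, 7, 5, 1, 3, 2, 6
d = r₁ − r₂: 0, 0, -4, 5, 2, 0, -3
d²: 0, 0, 16, 25, 4, 0, 9; Σd² = 54
ρ = 1 − 6·54/(7·48) = 1 − 324/336 = 0.036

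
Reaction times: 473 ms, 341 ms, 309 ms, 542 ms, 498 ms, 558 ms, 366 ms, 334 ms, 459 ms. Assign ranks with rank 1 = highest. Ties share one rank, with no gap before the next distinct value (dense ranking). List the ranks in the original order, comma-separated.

4, 7, 9, 2, 3, 1, 6, 8, 5

Sorted (descending): 558, 542, 498, 473, 459, 366, 341, 334, 309
No ties — each value takes its position as its rank.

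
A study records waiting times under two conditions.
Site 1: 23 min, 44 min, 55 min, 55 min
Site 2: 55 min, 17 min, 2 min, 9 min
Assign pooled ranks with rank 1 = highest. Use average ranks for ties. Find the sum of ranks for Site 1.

Sorted (descending): 55, 55, 55, 44, 23, 17, 9, 2
The 3 values of 55 occupy positions 1–3 → average rank 2.
Site 1 values → pooled ranks: 23→5, 44→4, 55→2, 55→2
Rank sum = 5 + 4 + 2 + 2 = 13

13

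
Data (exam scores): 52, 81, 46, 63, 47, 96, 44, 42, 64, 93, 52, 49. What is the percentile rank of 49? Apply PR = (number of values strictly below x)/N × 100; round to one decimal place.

N = 12.
Strictly below 49: 4. Equal to 49: 1.
PR = 4/12 × 100 = 33.3

33.3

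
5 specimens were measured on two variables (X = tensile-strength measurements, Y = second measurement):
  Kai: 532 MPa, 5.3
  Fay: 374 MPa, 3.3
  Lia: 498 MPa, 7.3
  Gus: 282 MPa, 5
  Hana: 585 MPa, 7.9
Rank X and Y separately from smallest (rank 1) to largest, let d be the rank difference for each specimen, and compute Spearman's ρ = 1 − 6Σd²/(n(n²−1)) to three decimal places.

0.800

Ranks of variable 1: 4, 2, 3, 1, 5
Ranks of variable 2: 3, 1, 4, 2, 5
d = r₁ − r₂: 1, 1, -1, -1, 0
d²: 1, 1, 1, 1, 0; Σd² = 4
ρ = 1 − 6·4/(5·24) = 1 − 24/120 = 0.800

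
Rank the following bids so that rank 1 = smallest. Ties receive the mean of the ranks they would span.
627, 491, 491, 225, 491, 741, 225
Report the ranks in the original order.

6, 4, 4, 1.5, 4, 7, 1.5

Sorted (ascending): 225, 225, 491, 491, 491, 627, 741
The 2 values of 225 occupy positions 1–2 → average rank (1+2)/2 = 1.5.
The 3 values of 491 occupy positions 3–5 → average rank 4.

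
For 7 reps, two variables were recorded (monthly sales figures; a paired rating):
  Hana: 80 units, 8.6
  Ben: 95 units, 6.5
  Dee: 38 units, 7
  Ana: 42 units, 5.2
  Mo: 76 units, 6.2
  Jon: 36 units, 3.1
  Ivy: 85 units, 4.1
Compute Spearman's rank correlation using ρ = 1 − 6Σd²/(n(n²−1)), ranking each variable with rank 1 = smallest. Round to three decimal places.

Ranks of variable 1: 5, 7, 2, 3, 4, 1, 6
Ranks of variable 2: 7, 5, 6, 3, 4, 1, 2
d = r₁ − r₂: -2, 2, -4, 0, 0, 0, 4
d²: 4, 4, 16, 0, 0, 0, 16; Σd² = 40
ρ = 1 − 6·40/(7·48) = 1 − 240/336 = 0.286

0.286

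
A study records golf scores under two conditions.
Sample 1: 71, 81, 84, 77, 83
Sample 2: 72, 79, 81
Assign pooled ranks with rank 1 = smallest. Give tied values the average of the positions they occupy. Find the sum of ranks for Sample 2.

11.5

Sorted (ascending): 71, 72, 77, 79, 81, 81, 83, 84
The 2 values of 81 occupy positions 5–6 → average rank (5+6)/2 = 5.5.
Sample 2 values → pooled ranks: 72→2, 79→4, 81→5.5
Rank sum = 2 + 4 + 5.5 = 11.5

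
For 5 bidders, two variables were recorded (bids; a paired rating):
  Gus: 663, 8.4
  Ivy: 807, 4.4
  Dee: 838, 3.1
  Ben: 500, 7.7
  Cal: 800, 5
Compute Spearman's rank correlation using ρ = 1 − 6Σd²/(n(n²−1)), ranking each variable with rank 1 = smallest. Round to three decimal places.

Ranks of variable 1: 2, 4, 5, 1, 3
Ranks of variable 2: 5, 2, 1, 4, 3
d = r₁ − r₂: -3, 2, 4, -3, 0
d²: 9, 4, 16, 9, 0; Σd² = 38
ρ = 1 − 6·38/(5·24) = 1 − 228/120 = -0.900

-0.900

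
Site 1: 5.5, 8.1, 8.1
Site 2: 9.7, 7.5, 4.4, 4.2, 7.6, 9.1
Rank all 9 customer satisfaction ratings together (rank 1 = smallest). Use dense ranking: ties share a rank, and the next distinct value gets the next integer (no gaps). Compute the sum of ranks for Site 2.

Sorted (ascending): 4.2, 4.4, 5.5, 7.5, 7.6, 8.1, 8.1, 9.1, 9.7
The 2 values of 8.1 share dense rank 6.
Remaining distinct values take the next consecutive integers.
Site 2 values → pooled ranks: 9.7→8, 7.5→4, 4.4→2, 4.2→1, 7.6→5, 9.1→7
Rank sum = 8 + 4 + 2 + 1 + 5 + 7 = 27

27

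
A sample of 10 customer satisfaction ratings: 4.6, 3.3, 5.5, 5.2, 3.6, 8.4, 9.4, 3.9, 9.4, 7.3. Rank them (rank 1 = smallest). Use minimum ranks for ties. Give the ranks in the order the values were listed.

4, 1, 6, 5, 2, 8, 9, 3, 9, 7

Sorted (ascending): 3.3, 3.6, 3.9, 4.6, 5.2, 5.5, 7.3, 8.4, 9.4, 9.4
The 2 values of 9.4 occupy positions 9–10 → each gets rank 9.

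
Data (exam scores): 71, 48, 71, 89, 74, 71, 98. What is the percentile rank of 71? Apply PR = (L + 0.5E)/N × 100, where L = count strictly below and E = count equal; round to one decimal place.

35.7

N = 7.
Strictly below 71: 1. Equal to 71: 3.
PR = (1 + 0.5·3)/7 × 100 = 35.7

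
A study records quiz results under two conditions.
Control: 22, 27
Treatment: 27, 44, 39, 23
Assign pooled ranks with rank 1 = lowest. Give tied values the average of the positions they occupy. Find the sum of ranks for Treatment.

Sorted (ascending): 22, 23, 27, 27, 39, 44
The 2 values of 27 occupy positions 3–4 → average rank (3+4)/2 = 3.5.
Treatment values → pooled ranks: 27→3.5, 44→6, 39→5, 23→2
Rank sum = 3.5 + 6 + 5 + 2 = 16.5

16.5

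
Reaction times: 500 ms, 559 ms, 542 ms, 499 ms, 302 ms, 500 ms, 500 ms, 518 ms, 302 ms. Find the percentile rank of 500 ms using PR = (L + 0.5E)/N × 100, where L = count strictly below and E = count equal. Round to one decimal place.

50.0

N = 9.
Strictly below 500: 3. Equal to 500: 3.
PR = (3 + 0.5·3)/9 × 100 = 50.0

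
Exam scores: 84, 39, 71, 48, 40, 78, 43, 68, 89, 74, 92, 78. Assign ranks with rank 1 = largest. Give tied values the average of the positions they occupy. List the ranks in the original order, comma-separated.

Sorted (descending): 92, 89, 84, 78, 78, 74, 71, 68, 48, 43, 40, 39
The 2 values of 78 occupy positions 4–5 → average rank (4+5)/2 = 4.5.

3, 12, 7, 9, 11, 4.5, 10, 8, 2, 6, 1, 4.5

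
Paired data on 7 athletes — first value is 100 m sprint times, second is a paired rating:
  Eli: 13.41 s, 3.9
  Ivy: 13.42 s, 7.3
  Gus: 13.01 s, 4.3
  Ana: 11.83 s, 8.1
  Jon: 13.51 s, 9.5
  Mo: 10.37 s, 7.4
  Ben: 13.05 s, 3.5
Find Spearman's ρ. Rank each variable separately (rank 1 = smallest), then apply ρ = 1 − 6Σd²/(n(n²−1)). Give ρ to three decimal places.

0.036

Ranks of variable 1: 5, 6, 3, 2, 7, 1, 4
Ranks of variable 2: 2, 4, 3, 6, 7, 5, 1
d = r₁ − r₂: 3, 2, 0, -4, 0, -4, 3
d²: 9, 4, 0, 16, 0, 16, 9; Σd² = 54
ρ = 1 − 6·54/(7·48) = 1 − 324/336 = 0.036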